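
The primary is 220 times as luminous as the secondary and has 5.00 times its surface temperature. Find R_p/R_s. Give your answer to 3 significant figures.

L ∝ R²T⁴ gives R ∝ √L / T², so
R_p/R_s = √(220) / (5.00)² = 14.83 / 25.00 = 0.5933.

0.593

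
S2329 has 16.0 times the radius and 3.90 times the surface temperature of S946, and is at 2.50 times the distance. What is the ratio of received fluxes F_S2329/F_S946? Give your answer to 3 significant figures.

9.48×10^3

L_S2329/L_S946 = (R_S2329/R_S946)²(T_S2329/T_S946)⁴ = (16.0)² × (3.90)⁴ = 5.922×10^4.
F_S2329/F_S946 = (L_S2329/L_S946)/(d_S2329/d_S946)² = 5.922×10^4 / (2.50)² = 9476.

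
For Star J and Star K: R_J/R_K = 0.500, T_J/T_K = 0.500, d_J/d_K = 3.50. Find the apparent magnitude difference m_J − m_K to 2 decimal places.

7.24

L_J/L_K = (0.500)²(0.500)⁴ = 0.01562.
F_J/F_K = (L_J/L_K)/(d_J/d_K)² = 0.01562/12.25 = 0.001276.
m_J − m_K = −2.5 log₁₀(0.001276) = 7.24.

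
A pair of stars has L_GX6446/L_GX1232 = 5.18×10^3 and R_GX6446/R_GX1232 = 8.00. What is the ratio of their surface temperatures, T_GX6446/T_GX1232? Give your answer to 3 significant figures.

3.00

L ∝ R²T⁴ gives T ∝ (L/R²)^(1/4), so
T_GX6446/T_GX1232 = (5.18×10^3 / 8.00²)^(1/4) = (80.94)^(1/4) = 2.999.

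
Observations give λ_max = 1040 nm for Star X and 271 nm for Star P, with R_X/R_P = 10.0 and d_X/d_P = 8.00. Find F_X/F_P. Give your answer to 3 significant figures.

Wien's law: T_X/T_P = λ_P/λ_X = 271/1040 = 0.2606.
L_X/L_P = (R_X/R_P)²(T_X/T_P)⁴ = (10.0)²(0.2606)⁴ = 0.4610.
F_X/F_P = (L_X/L_P)/(d_X/d_P)² = 0.4610/(8.00)² = 0.007204.

0.00720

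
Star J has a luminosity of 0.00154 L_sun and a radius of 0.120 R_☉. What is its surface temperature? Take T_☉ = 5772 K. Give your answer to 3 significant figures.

3.30×10^3 K

T/T_☉ = (L/L_☉)^(1/4) / (R/R_☉)^(1/2)
T = 5772 × (0.00154)^(1/4) / √(0.120) = 5772 × 0.1981 / 0.3464 = 3301 K.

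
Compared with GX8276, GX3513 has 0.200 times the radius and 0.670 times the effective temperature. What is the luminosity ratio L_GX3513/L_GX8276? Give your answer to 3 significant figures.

From the Stefan–Boltzmann law, L ∝ R²T⁴, so
L_GX3513/L_GX8276 = (R_GX3513/R_GX8276)² (T_GX3513/T_GX8276)⁴ = (0.200)² × (0.670)⁴ = 0.04000 × 0.2015 = 0.008060.

0.00806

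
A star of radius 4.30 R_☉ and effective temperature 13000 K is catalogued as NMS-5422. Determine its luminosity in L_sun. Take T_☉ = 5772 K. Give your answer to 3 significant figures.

L/L_☉ = (R/R_☉)² (T/T_☉)⁴ = (4.30)² × (13000/5772)⁴
       = 18.49 × (2.252)⁴ = 18.49 × 25.73 = 475.8.

476 L_sun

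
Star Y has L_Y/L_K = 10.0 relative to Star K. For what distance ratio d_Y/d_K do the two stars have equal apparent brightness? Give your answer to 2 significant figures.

Equal flux requires L_Y/d_Y² = L_K/d_K², so d_Y/d_K = √(L_Y/L_K)
= √(10.0) = 3.162.

3.2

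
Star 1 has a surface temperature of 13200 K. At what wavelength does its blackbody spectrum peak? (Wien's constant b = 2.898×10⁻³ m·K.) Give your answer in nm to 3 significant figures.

220 nm

λ_max = b/T = 2.898×10⁻³ / 13200 = 2.20×10^-7 m = 219.5 nm.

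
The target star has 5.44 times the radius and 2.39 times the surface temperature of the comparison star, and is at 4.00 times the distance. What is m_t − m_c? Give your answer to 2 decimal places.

-4.45

L_t/L_c = (5.44)²(2.39)⁴ = 965.6.
F_t/F_c = (L_t/L_c)/(d_t/d_c)² = 965.6/16.00 = 60.35.
m_t − m_c = −2.5 log₁₀(60.35) = -4.45.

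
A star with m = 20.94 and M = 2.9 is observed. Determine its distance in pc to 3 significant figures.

4.06×10^4 pc

m − M = 5 log₁₀(d/10 pc)
20.94 − (2.9) = 18.04 = 5 log₁₀(d/10)
d = 10 × 10^(18.04/5) = 10 × 10^3.608 = 4.055×10^4 pc.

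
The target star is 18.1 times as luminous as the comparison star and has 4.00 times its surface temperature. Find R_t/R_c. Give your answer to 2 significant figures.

L ∝ R²T⁴ gives R ∝ √L / T², so
R_t/R_c = √(18.1) / (4.00)² = 4.254 / 16.00 = 0.2659.

0.27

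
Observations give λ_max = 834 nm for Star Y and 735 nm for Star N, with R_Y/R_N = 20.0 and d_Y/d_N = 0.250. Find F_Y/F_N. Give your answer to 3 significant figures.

Wien's law: T_Y/T_N = λ_N/λ_Y = 735/834 = 0.8813.
L_Y/L_N = (R_Y/R_N)²(T_Y/T_N)⁴ = (20.0)²(0.8813)⁴ = 241.3.
F_Y/F_N = (L_Y/L_N)/(d_Y/d_N)² = 241.3/(0.250)² = 3861.

3.86×10^3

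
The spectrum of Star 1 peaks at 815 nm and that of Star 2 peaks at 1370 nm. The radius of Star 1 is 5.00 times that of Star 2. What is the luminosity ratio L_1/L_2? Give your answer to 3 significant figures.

Wien's law gives T ∝ 1/λ_max, so T_1/T_2 = λ_2/λ_1 = 1370/815 = 1.681.
Then L ∝ R²T⁴ gives L_1/L_2 = (5.00)² × (1.681)⁴ = 25.00 × 7.985 = 199.6.

200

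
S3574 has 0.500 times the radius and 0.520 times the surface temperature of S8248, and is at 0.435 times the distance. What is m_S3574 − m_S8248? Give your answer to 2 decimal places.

L_S3574/L_S8248 = (0.500)²(0.520)⁴ = 0.01828.
F_S3574/F_S8248 = (L_S3574/L_S8248)/(d_S3574/d_S8248)² = 0.01828/0.1892 = 0.09660.
m_S3574 − m_S8248 = −2.5 log₁₀(0.09660) = 2.54.

2.54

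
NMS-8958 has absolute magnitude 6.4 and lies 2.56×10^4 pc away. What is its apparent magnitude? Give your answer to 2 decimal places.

m = M + 5 log₁₀(d/10 pc) = 6.4 + 5 log₁₀(2.56×10^4/10)
  = 6.4 + 5 × 3.408 = 6.4 + 17.04 = 23.44.

23.44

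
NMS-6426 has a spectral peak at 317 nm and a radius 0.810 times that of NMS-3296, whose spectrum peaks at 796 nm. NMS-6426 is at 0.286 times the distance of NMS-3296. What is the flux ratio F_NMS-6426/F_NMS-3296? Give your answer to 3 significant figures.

Wien's law: T_NMS-6426/T_NMS-3296 = λ_NMS-3296/λ_NMS-6426 = 796/317 = 2.511.
L_NMS-6426/L_NMS-3296 = (R_NMS-6426/R_NMS-3296)²(T_NMS-6426/T_NMS-3296)⁴ = (0.810)²(2.511)⁴ = 26.08.
F_NMS-6426/F_NMS-3296 = (L_NMS-6426/L_NMS-3296)/(d_NMS-6426/d_NMS-3296)² = 26.08/(0.286)² = 318.9.

319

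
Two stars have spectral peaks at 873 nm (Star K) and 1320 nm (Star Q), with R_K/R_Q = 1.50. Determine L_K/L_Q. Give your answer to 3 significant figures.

Wien's law gives T ∝ 1/λ_max, so T_K/T_Q = λ_Q/λ_K = 1320/873 = 1.512.
Then L ∝ R²T⁴ gives L_K/L_Q = (1.50)² × (1.512)⁴ = 2.250 × 5.227 = 11.76.

11.8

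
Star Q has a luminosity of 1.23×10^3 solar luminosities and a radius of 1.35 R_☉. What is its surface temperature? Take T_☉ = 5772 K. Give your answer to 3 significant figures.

T/T_☉ = (L/L_☉)^(1/4) / (R/R_☉)^(1/2)
T = 5772 × (1.23×10^3)^(1/4) / √(1.35) = 5772 × 5.922 / 1.162 = 2.942×10^4 K.

2.94×10^4 K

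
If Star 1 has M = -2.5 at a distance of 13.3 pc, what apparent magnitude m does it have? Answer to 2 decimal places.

m = M + 5 log₁₀(d/10 pc) = -2.5 + 5 log₁₀(13.3/10)
  = -2.5 + 5 × 0.124 = -2.5 + 0.62 = -1.88.

-1.88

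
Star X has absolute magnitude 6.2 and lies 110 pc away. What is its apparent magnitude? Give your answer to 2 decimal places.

11.41

m = M + 5 log₁₀(d/10 pc) = 6.2 + 5 log₁₀(110/10)
  = 6.2 + 5 × 1.041 = 6.2 + 5.21 = 11.41.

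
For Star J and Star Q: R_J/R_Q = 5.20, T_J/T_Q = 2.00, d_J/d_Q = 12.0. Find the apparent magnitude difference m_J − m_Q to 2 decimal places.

L_J/L_Q = (5.20)²(2.00)⁴ = 432.6.
F_J/F_Q = (L_J/L_Q)/(d_J/d_Q)² = 432.6/144.0 = 3.004.
m_J − m_Q = −2.5 log₁₀(3.004) = -1.19.

-1.19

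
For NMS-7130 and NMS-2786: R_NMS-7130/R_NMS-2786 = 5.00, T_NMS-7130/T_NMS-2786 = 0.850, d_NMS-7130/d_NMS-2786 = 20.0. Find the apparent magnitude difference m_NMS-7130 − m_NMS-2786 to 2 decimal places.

3.72

L_NMS-7130/L_NMS-2786 = (5.00)²(0.850)⁴ = 13.05.
F_NMS-7130/F_NMS-2786 = (L_NMS-7130/L_NMS-2786)/(d_NMS-7130/d_NMS-2786)² = 13.05/400.0 = 0.03263.
m_NMS-7130 − m_NMS-2786 = −2.5 log₁₀(0.03263) = 3.72.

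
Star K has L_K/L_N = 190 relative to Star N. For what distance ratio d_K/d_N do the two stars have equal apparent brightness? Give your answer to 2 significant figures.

Equal flux requires L_K/d_K² = L_N/d_N², so d_K/d_N = √(L_K/L_N)
= √(190) = 13.78.

14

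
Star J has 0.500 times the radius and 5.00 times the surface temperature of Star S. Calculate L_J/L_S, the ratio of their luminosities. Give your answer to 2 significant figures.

From the Stefan–Boltzmann law, L ∝ R²T⁴, so
L_J/L_S = (R_J/R_S)² (T_J/T_S)⁴ = (0.500)² × (5.00)⁴ = 0.2500 × 625.0 = 156.2.

1.6×10^2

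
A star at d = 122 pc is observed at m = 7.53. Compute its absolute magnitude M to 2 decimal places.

2.10

M = m − 5 log₁₀(d/10 pc) = 7.53 − 5 log₁₀(122/10)
  = 7.53 − 5 × 1.086 = 7.53 − 5.43 = 2.10.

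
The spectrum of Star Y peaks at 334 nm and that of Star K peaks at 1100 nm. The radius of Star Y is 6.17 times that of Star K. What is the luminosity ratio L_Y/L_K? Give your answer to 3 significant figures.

Wien's law gives T ∝ 1/λ_max, so T_Y/T_K = λ_K/λ_Y = 1100/334 = 3.293.
Then L ∝ R²T⁴ gives L_Y/L_K = (6.17)² × (3.293)⁴ = 38.07 × 117.6 = 4479.

4.48×10^3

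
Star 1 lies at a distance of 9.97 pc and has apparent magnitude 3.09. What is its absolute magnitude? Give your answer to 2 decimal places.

3.10

M = m − 5 log₁₀(d/10 pc) = 3.09 − 5 log₁₀(9.97/10)
  = 3.09 − 5 × -0.001 = 3.09 − -0.01 = 3.10.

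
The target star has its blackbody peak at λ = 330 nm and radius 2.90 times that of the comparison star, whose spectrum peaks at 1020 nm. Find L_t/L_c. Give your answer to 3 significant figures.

768

Wien's law gives T ∝ 1/λ_max, so T_t/T_c = λ_c/λ_t = 1020/330 = 3.091.
Then L ∝ R²T⁴ gives L_t/L_c = (2.90)² × (3.091)⁴ = 8.410 × 91.27 = 767.6.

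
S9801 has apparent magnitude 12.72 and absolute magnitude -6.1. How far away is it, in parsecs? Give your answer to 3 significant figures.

m − M = 5 log₁₀(d/10 pc)
12.72 − (-6.1) = 18.82 = 5 log₁₀(d/10)
d = 10 × 10^(18.82/5) = 10 × 10^3.764 = 5.808×10^4 pc.

5.81×10^4 pc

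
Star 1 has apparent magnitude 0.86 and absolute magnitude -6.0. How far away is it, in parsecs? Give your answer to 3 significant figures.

236 pc

m − M = 5 log₁₀(d/10 pc)
0.86 − (-6.0) = 6.86 = 5 log₁₀(d/10)
d = 10 × 10^(6.86/5) = 10 × 10^1.372 = 235.5 pc.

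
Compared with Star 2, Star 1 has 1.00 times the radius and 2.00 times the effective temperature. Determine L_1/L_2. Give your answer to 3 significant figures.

16.0

From the Stefan–Boltzmann law, L ∝ R²T⁴, so
L_1/L_2 = (R_1/R_2)² (T_1/T_2)⁴ = (1.00)² × (2.00)⁴ = 1.000 × 16.00 = 16.00.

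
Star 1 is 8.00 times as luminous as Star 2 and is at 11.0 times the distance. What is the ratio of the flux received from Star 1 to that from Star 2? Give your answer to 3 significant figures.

0.0661

F = L/(4πd²), so F_1/F_2 = (L_1/L_2) / (d_1/d_2)²
= 8.00 / (11.0)² = 8.00 / 121.0 = 0.06612.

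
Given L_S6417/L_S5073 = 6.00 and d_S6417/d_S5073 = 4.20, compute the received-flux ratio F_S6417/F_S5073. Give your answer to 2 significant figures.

F = L/(4πd²), so F_S6417/F_S5073 = (L_S6417/L_S5073) / (d_S6417/d_S5073)²
= 6.00 / (4.20)² = 6.00 / 17.64 = 0.3401.

0.34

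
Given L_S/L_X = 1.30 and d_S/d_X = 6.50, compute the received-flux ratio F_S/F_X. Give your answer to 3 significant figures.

F = L/(4πd²), so F_S/F_X = (L_S/L_X) / (d_S/d_X)²
= 1.30 / (6.50)² = 1.30 / 42.25 = 0.03077.

0.0308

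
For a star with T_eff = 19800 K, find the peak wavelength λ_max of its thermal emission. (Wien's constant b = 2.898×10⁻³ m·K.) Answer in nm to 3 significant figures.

146 nm

λ_max = b/T = 2.898×10⁻³ / 19800 = 1.46×10^-7 m = 146.4 nm.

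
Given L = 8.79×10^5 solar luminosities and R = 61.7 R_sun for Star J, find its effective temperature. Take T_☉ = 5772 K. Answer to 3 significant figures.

2.25×10^4 K

T/T_☉ = (L/L_☉)^(1/4) / (R/R_☉)^(1/2)
T = 5772 × (8.79×10^5)^(1/4) / √(61.7) = 5772 × 30.62 / 7.855 = 2.250×10^4 K.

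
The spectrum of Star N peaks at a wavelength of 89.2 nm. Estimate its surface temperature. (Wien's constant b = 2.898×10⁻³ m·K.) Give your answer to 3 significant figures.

3.25×10^4 K

T = b/λ_max = 2.898×10⁻³ / (89.2×10⁻⁹) = 3.249×10^4 K.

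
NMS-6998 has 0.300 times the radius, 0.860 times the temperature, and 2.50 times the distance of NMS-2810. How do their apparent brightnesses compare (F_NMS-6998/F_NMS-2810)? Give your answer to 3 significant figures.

0.00788

L_NMS-6998/L_NMS-2810 = (R_NMS-6998/R_NMS-2810)²(T_NMS-6998/T_NMS-2810)⁴ = (0.300)² × (0.860)⁴ = 0.04923.
F_NMS-6998/F_NMS-2810 = (L_NMS-6998/L_NMS-2810)/(d_NMS-6998/d_NMS-2810)² = 0.04923 / (2.50)² = 0.007877.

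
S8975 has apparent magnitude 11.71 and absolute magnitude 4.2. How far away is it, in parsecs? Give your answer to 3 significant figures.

318 pc

m − M = 5 log₁₀(d/10 pc)
11.71 − (4.2) = 7.51 = 5 log₁₀(d/10)
d = 10 × 10^(7.51/5) = 10 × 10^1.502 = 317.7 pc.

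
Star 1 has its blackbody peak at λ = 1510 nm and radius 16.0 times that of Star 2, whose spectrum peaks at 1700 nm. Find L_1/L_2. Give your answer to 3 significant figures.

Wien's law gives T ∝ 1/λ_max, so T_1/T_2 = λ_2/λ_1 = 1700/1510 = 1.126.
Then L ∝ R²T⁴ gives L_1/L_2 = (16.0)² × (1.126)⁴ = 256.0 × 1.607 = 411.3.

411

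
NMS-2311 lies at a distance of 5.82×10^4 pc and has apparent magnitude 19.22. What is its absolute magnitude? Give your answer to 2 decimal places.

M = m − 5 log₁₀(d/10 pc) = 19.22 − 5 log₁₀(5.82×10^4/10)
  = 19.22 − 5 × 3.765 = 19.22 − 18.82 = 0.40.

0.40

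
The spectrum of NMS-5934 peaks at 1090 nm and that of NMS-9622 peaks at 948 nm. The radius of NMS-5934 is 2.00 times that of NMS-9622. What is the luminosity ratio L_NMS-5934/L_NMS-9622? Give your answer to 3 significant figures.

2.29

Wien's law gives T ∝ 1/λ_max, so T_NMS-5934/T_NMS-9622 = λ_NMS-9622/λ_NMS-5934 = 948/1090 = 0.8697.
Then L ∝ R²T⁴ gives L_NMS-5934/L_NMS-9622 = (2.00)² × (0.8697)⁴ = 4.000 × 0.5722 = 2.289.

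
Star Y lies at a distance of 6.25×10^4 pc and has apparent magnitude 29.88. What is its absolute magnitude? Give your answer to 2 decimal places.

10.90

M = m − 5 log₁₀(d/10 pc) = 29.88 − 5 log₁₀(6.25×10^4/10)
  = 29.88 − 5 × 3.796 = 29.88 − 18.98 = 10.90.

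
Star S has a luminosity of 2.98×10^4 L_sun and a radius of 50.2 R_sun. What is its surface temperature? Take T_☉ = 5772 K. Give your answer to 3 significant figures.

1.07×10^4 K

T/T_☉ = (L/L_☉)^(1/4) / (R/R_☉)^(1/2)
T = 5772 × (2.98×10^4)^(1/4) / √(50.2) = 5772 × 13.14 / 7.085 = 1.070×10^4 K.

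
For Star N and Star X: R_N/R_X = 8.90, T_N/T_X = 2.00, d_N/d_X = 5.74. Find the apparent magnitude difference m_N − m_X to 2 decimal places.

L_N/L_X = (8.90)²(2.00)⁴ = 1267.
F_N/F_X = (L_N/L_X)/(d_N/d_X)² = 1267/32.95 = 38.47.
m_N − m_X = −2.5 log₁₀(38.47) = -3.96.

-3.96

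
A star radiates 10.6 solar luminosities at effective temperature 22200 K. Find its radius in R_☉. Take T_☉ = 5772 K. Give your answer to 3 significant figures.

R/R_☉ = √(L/L_☉) / (T/T_☉)² = √(10.6) / (3.846)²
       = 3.256 / 14.79 = 0.2201.

0.220 R_☉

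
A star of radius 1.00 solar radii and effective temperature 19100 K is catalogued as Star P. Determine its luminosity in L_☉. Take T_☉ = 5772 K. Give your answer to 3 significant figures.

L/L_☉ = (R/R_☉)² (T/T_☉)⁴ = (1.00)² × (19100/5772)⁴
       = 1.000 × (3.309)⁴ = 1.000 × 119.9 = 119.9.

120 L_☉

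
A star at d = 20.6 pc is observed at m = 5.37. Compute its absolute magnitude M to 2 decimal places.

M = m − 5 log₁₀(d/10 pc) = 5.37 − 5 log₁₀(20.6/10)
  = 5.37 − 5 × 0.314 = 5.37 − 1.57 = 3.80.

3.80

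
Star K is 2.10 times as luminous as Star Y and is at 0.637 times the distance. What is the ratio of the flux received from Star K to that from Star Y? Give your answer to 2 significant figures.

F = L/(4πd²), so F_K/F_Y = (L_K/L_Y) / (d_K/d_Y)²
= 2.10 / (0.637)² = 2.10 / 0.4058 = 5.175.

5.2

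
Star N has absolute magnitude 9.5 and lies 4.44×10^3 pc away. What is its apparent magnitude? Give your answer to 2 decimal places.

22.74

m = M + 5 log₁₀(d/10 pc) = 9.5 + 5 log₁₀(4.44×10^3/10)
  = 9.5 + 5 × 2.647 = 9.5 + 13.24 = 22.74.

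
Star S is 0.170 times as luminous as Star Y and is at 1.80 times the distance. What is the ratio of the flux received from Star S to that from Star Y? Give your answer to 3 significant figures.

0.0525

F = L/(4πd²), so F_S/F_Y = (L_S/L_Y) / (d_S/d_Y)²
= 0.170 / (1.80)² = 0.170 / 3.240 = 0.05247.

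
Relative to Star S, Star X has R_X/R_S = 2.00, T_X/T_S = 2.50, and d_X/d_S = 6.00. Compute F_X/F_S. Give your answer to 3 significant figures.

4.34

L_X/L_S = (R_X/R_S)²(T_X/T_S)⁴ = (2.00)² × (2.50)⁴ = 156.2.
F_X/F_S = (L_X/L_S)/(d_X/d_S)² = 156.2 / (6.00)² = 4.340.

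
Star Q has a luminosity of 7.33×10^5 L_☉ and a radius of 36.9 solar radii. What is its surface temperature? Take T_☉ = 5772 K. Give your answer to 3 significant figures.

2.78×10^4 K

T/T_☉ = (L/L_☉)^(1/4) / (R/R_☉)^(1/2)
T = 5772 × (7.33×10^5)^(1/4) / √(36.9) = 5772 × 29.26 / 6.075 = 2.780×10^4 K.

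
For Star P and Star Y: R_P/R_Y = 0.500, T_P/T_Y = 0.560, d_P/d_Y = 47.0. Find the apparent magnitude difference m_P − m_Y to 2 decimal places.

12.38

L_P/L_Y = (0.500)²(0.560)⁴ = 0.02459.
F_P/F_Y = (L_P/L_Y)/(d_P/d_Y)² = 0.02459/2209 = 1.113×10^-5.
m_P − m_Y = −2.5 log₁₀(1.113×10^-5) = 12.38.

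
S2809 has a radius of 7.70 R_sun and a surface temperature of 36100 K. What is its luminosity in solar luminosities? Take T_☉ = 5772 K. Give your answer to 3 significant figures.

L/L_☉ = (R/R_☉)² (T/T_☉)⁴ = (7.70)² × (36100/5772)⁴
       = 59.29 × (6.254)⁴ = 59.29 × 1530 = 9.072×10^4.

9.07×10^4 solar luminosities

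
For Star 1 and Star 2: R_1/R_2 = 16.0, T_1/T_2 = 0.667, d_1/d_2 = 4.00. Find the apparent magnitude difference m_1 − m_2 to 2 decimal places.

L_1/L_2 = (16.0)²(0.667)⁴ = 50.67.
F_1/F_2 = (L_1/L_2)/(d_1/d_2)² = 50.67/16.00 = 3.167.
m_1 − m_2 = −2.5 log₁₀(3.167) = -1.25.

-1.25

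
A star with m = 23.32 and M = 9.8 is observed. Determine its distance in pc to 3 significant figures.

m − M = 5 log₁₀(d/10 pc)
23.32 − (9.8) = 13.52 = 5 log₁₀(d/10)
d = 10 × 10^(13.52/5) = 10 × 10^2.704 = 5058 pc.

5.06×10^3 pc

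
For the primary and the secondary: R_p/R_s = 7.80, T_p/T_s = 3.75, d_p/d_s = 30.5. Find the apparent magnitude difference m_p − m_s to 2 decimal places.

L_p/L_s = (7.80)²(3.75)⁴ = 1.203×10^4.
F_p/F_s = (L_p/L_s)/(d_p/d_s)² = 1.203×10^4/930.2 = 12.93.
m_p − m_s = −2.5 log₁₀(12.93) = -2.78.

-2.78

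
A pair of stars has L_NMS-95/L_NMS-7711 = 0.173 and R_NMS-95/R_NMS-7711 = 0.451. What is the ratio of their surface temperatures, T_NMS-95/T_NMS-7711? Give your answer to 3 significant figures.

L ∝ R²T⁴ gives T ∝ (L/R²)^(1/4), so
T_NMS-95/T_NMS-7711 = (0.173 / 0.451²)^(1/4) = (0.8505)^(1/4) = 0.9603.

0.960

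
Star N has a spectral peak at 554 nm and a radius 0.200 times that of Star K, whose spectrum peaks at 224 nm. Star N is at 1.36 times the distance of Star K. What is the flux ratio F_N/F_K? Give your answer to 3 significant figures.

5.78×10^-4

Wien's law: T_N/T_K = λ_K/λ_N = 224/554 = 0.4043.
L_N/L_K = (R_N/R_K)²(T_N/T_K)⁴ = (0.200)²(0.4043)⁴ = 0.001069.
F_N/F_K = (L_N/L_K)/(d_N/d_K)² = 0.001069/(1.36)² = 5.780×10^-4.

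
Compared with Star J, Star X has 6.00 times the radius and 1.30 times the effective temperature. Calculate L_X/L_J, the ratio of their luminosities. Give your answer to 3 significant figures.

From the Stefan–Boltzmann law, L ∝ R²T⁴, so
L_X/L_J = (R_X/R_J)² (T_X/T_J)⁴ = (6.00)² × (1.30)⁴ = 36.00 × 2.856 = 102.8.

103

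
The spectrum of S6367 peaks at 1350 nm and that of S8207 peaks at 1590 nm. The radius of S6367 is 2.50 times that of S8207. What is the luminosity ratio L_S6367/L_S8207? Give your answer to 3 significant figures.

Wien's law gives T ∝ 1/λ_max, so T_S6367/T_S8207 = λ_S8207/λ_S6367 = 1590/1350 = 1.178.
Then L ∝ R²T⁴ gives L_S6367/L_S8207 = (2.50)² × (1.178)⁴ = 6.250 × 1.924 = 12.03.

12.0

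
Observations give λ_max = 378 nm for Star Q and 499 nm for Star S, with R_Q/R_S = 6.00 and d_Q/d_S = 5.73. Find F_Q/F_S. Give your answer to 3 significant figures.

Wien's law: T_Q/T_S = λ_S/λ_Q = 499/378 = 1.320.
L_Q/L_S = (R_Q/R_S)²(T_Q/T_S)⁴ = (6.00)²(1.320)⁴ = 109.3.
F_Q/F_S = (L_Q/L_S)/(d_Q/d_S)² = 109.3/(5.73)² = 3.330.

3.33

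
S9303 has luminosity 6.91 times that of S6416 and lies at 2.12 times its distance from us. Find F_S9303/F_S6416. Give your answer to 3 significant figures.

1.54

F = L/(4πd²), so F_S9303/F_S6416 = (L_S9303/L_S6416) / (d_S9303/d_S6416)²
= 6.91 / (2.12)² = 6.91 / 4.494 = 1.537.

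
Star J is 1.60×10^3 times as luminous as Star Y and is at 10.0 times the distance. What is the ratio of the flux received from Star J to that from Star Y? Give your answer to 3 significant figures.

F = L/(4πd²), so F_J/F_Y = (L_J/L_Y) / (d_J/d_Y)²
= 1.60×10^3 / (10.0)² = 1.60×10^3 / 100.0 = 16.00.

16.0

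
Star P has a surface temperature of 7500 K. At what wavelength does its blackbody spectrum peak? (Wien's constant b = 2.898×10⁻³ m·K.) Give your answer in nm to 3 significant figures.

386 nm

λ_max = b/T = 2.898×10⁻³ / 7500 = 3.86×10^-7 m = 386.4 nm.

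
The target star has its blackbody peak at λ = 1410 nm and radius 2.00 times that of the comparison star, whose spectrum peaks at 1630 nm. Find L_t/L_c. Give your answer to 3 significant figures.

Wien's law gives T ∝ 1/λ_max, so T_t/T_c = λ_c/λ_t = 1630/1410 = 1.156.
Then L ∝ R²T⁴ gives L_t/L_c = (2.00)² × (1.156)⁴ = 4.000 × 1.786 = 7.144.

7.14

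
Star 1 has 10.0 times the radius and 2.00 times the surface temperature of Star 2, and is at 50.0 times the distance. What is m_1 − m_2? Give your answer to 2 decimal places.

L_1/L_2 = (10.0)²(2.00)⁴ = 1600.
F_1/F_2 = (L_1/L_2)/(d_1/d_2)² = 1600/2500 = 0.6400.
m_1 − m_2 = −2.5 log₁₀(0.6400) = 0.48.

0.48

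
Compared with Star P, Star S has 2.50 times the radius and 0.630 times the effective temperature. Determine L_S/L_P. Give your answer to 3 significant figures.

From the Stefan–Boltzmann law, L ∝ R²T⁴, so
L_S/L_P = (R_S/R_P)² (T_S/T_P)⁴ = (2.50)² × (0.630)⁴ = 6.250 × 0.1575 = 0.9846.

0.985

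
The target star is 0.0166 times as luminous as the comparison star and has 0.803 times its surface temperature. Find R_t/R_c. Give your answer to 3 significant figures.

0.200

L ∝ R²T⁴ gives R ∝ √L / T², so
R_t/R_c = √(0.0166) / (0.803)² = 0.1288 / 0.6448 = 0.1998.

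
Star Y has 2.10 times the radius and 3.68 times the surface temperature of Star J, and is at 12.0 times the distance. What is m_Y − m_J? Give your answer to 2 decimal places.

L_Y/L_J = (2.10)²(3.68)⁴ = 808.8.
F_Y/F_J = (L_Y/L_J)/(d_Y/d_J)² = 808.8/144.0 = 5.617.
m_Y − m_J = −2.5 log₁₀(5.617) = -1.87.

-1.87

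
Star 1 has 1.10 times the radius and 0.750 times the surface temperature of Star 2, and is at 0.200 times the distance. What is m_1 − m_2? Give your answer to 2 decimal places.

L_1/L_2 = (1.10)²(0.750)⁴ = 0.3829.
F_1/F_2 = (L_1/L_2)/(d_1/d_2)² = 0.3829/0.04000 = 9.571.
m_1 − m_2 = −2.5 log₁₀(9.571) = -2.45.

-2.45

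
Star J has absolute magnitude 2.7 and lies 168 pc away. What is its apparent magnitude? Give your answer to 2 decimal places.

8.83

m = M + 5 log₁₀(d/10 pc) = 2.7 + 5 log₁₀(168/10)
  = 2.7 + 5 × 1.225 = 2.7 + 6.13 = 8.83.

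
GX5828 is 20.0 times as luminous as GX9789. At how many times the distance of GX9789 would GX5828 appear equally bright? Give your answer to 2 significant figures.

4.5

Equal flux requires L_GX5828/d_GX5828² = L_GX9789/d_GX9789², so d_GX5828/d_GX9789 = √(L_GX5828/L_GX9789)
= √(20.0) = 4.472.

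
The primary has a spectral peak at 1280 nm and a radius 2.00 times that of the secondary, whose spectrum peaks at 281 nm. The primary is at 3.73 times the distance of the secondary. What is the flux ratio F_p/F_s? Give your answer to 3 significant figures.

6.68×10^-4

Wien's law: T_p/T_s = λ_s/λ_p = 281/1280 = 0.2195.
L_p/L_s = (R_p/R_s)²(T_p/T_s)⁴ = (2.00)²(0.2195)⁴ = 0.009291.
F_p/F_s = (L_p/L_s)/(d_p/d_s)² = 0.009291/(3.73)² = 6.678×10^-4.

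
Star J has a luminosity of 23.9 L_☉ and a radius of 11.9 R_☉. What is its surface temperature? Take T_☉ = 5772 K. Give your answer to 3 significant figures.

T/T_☉ = (L/L_☉)^(1/4) / (R/R_☉)^(1/2)
T = 5772 × (23.9)^(1/4) / √(11.9) = 5772 × 2.211 / 3.450 = 3700 K.

3.70×10^3 K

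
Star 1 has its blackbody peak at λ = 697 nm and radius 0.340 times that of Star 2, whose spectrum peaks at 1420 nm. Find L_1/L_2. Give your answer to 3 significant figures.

1.99

Wien's law gives T ∝ 1/λ_max, so T_1/T_2 = λ_2/λ_1 = 1420/697 = 2.037.
Then L ∝ R²T⁴ gives L_1/L_2 = (0.340)² × (2.037)⁴ = 0.1156 × 17.23 = 1.991.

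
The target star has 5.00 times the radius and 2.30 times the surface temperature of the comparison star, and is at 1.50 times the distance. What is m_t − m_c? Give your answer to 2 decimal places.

L_t/L_c = (5.00)²(2.30)⁴ = 699.6.
F_t/F_c = (L_t/L_c)/(d_t/d_c)² = 699.6/2.250 = 310.9.
m_t − m_c = −2.5 log₁₀(310.9) = -6.23.

-6.23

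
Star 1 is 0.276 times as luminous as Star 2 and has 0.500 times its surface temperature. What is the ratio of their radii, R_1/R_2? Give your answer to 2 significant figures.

L ∝ R²T⁴ gives R ∝ √L / T², so
R_1/R_2 = √(0.276) / (0.500)² = 0.5254 / 0.2500 = 2.101.

2.1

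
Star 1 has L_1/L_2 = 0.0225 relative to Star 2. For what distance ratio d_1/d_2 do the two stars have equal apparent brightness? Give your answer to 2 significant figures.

0.15

Equal flux requires L_1/d_1² = L_2/d_2², so d_1/d_2 = √(L_1/L_2)
= √(0.0225) = 0.1500.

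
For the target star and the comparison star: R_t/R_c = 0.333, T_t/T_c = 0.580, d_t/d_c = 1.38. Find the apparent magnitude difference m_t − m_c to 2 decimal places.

L_t/L_c = (0.333)²(0.580)⁴ = 0.01255.
F_t/F_c = (L_t/L_c)/(d_t/d_c)² = 0.01255/1.904 = 0.006589.
m_t − m_c = −2.5 log₁₀(0.006589) = 5.45.

5.45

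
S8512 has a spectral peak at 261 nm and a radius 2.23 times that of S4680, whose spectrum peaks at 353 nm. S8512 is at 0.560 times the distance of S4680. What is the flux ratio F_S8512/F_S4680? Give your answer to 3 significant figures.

53.1

Wien's law: T_S8512/T_S4680 = λ_S4680/λ_S8512 = 353/261 = 1.352.
L_S8512/L_S4680 = (R_S8512/R_S4680)²(T_S8512/T_S4680)⁴ = (2.23)²(1.352)⁴ = 16.64.
F_S8512/F_S4680 = (L_S8512/L_S4680)/(d_S8512/d_S4680)² = 16.64/(0.560)² = 53.06.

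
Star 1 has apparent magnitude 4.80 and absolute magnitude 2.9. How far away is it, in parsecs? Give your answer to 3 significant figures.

m − M = 5 log₁₀(d/10 pc)
4.80 − (2.9) = 1.90 = 5 log₁₀(d/10)
d = 10 × 10^(1.90/5) = 10 × 10^0.380 = 23.99 pc.

24.0 pc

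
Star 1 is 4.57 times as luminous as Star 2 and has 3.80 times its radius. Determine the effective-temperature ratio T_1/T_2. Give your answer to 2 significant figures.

L ∝ R²T⁴ gives T ∝ (L/R²)^(1/4), so
T_1/T_2 = (4.57 / 3.80²)^(1/4) = (0.3165)^(1/4) = 0.7500.

0.75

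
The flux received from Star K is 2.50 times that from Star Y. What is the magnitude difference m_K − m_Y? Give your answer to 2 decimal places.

m_K − m_Y = −2.5 log₁₀(F_K/F_Y) = −2.5 log₁₀(2.50) = −2.5 × (0.398) = -0.995.

-0.99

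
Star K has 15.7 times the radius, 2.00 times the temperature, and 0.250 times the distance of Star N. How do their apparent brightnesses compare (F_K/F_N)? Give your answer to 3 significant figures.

6.31×10^4

L_K/L_N = (R_K/R_N)²(T_K/T_N)⁴ = (15.7)² × (2.00)⁴ = 3944.
F_K/F_N = (L_K/L_N)/(d_K/d_N)² = 3944 / (0.250)² = 6.310×10^4.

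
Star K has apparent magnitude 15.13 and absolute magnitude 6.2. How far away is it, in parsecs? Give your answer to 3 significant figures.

611 pc

m − M = 5 log₁₀(d/10 pc)
15.13 − (6.2) = 8.93 = 5 log₁₀(d/10)
d = 10 × 10^(8.93/5) = 10 × 10^1.786 = 610.9 pc.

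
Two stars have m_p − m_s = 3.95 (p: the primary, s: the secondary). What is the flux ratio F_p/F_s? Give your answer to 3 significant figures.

F_p/F_s = 10^(−(m_p − m_s)/2.5) = 10^(-3.95/2.5) = 10^-1.580 = 0.02630.

0.0263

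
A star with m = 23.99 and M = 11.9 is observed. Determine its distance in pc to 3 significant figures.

2.62×10^3 pc

m − M = 5 log₁₀(d/10 pc)
23.99 − (11.9) = 12.09 = 5 log₁₀(d/10)
d = 10 × 10^(12.09/5) = 10 × 10^2.418 = 2618 pc.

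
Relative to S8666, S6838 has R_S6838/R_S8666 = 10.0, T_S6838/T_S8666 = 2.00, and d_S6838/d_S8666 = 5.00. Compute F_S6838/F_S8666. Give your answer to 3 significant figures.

L_S6838/L_S8666 = (R_S6838/R_S8666)²(T_S6838/T_S8666)⁴ = (10.0)² × (2.00)⁴ = 1600.
F_S6838/F_S8666 = (L_S6838/L_S8666)/(d_S6838/d_S8666)² = 1600 / (5.00)² = 64.00.

64.0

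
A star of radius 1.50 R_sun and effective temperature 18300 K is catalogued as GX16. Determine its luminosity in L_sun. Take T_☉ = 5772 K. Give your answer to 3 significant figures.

227 L_sun

L/L_☉ = (R/R_☉)² (T/T_☉)⁴ = (1.50)² × (18300/5772)⁴
       = 2.250 × (3.170)⁴ = 2.250 × 101.0 = 227.3.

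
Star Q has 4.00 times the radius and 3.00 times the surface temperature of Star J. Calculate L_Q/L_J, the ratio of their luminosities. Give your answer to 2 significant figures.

From the Stefan–Boltzmann law, L ∝ R²T⁴, so
L_Q/L_J = (R_Q/R_J)² (T_Q/T_J)⁴ = (4.00)² × (3.00)⁴ = 16.00 × 81.00 = 1296.

1.3×10^3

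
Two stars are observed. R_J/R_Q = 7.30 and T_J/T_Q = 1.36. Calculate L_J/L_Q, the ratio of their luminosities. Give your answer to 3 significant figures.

From the Stefan–Boltzmann law, L ∝ R²T⁴, so
L_J/L_Q = (R_J/R_Q)² (T_J/T_Q)⁴ = (7.30)² × (1.36)⁴ = 53.29 × 3.421 = 182.3.

182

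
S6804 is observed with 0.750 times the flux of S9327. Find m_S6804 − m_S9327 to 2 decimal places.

m_S6804 − m_S9327 = −2.5 log₁₀(F_S6804/F_S9327) = −2.5 log₁₀(0.750) = −2.5 × (-0.125) = 0.312.

0.31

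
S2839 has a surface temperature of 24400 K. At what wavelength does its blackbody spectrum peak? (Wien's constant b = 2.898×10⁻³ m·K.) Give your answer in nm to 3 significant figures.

λ_max = b/T = 2.898×10⁻³ / 24400 = 1.19×10^-7 m = 118.8 nm.

119 nm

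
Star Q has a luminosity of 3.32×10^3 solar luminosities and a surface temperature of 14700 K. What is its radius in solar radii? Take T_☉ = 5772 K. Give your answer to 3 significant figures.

R/R_☉ = √(L/L_☉) / (T/T_☉)² = √(3.32×10^3) / (2.547)²
       = 57.62 / 6.486 = 8.884.

8.88 solar radii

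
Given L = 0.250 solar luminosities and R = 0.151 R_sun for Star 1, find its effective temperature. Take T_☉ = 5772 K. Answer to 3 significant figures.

T/T_☉ = (L/L_☉)^(1/4) / (R/R_☉)^(1/2)
T = 5772 × (0.250)^(1/4) / √(0.151) = 5772 × 0.7071 / 0.3886 = 1.050×10^4 K.

1.05×10^4 K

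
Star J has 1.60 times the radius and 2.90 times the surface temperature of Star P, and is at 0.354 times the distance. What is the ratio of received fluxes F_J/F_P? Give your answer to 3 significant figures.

L_J/L_P = (R_J/R_P)²(T_J/T_P)⁴ = (1.60)² × (2.90)⁴ = 181.1.
F_J/F_P = (L_J/L_P)/(d_J/d_P)² = 181.1 / (0.354)² = 1445.

1.44×10^3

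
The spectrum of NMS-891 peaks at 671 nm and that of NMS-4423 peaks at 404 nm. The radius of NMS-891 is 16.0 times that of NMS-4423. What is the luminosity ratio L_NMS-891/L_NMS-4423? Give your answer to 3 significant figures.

33.6

Wien's law gives T ∝ 1/λ_max, so T_NMS-891/T_NMS-4423 = λ_NMS-4423/λ_NMS-891 = 404/671 = 0.6021.
Then L ∝ R²T⁴ gives L_NMS-891/L_NMS-4423 = (16.0)² × (0.6021)⁴ = 256.0 × 0.1314 = 33.64.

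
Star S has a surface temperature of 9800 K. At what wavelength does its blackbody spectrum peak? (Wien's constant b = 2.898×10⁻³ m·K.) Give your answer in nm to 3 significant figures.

λ_max = b/T = 2.898×10⁻³ / 9800 = 2.96×10^-7 m = 295.7 nm.

296 nm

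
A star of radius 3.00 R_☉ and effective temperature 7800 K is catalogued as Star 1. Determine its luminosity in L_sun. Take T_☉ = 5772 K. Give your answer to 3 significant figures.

L/L_☉ = (R/R_☉)² (T/T_☉)⁴ = (3.00)² × (7800/5772)⁴
       = 9.000 × (1.351)⁴ = 9.000 × 3.335 = 30.01.

30.0 L_sun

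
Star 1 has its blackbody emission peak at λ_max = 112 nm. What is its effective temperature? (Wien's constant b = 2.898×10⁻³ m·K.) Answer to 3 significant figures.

T = b/λ_max = 2.898×10⁻³ / (112×10⁻⁹) = 2.587×10^4 K.

2.59×10^4 K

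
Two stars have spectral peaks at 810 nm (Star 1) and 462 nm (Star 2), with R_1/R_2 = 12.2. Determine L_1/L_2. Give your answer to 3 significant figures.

15.8

Wien's law gives T ∝ 1/λ_max, so T_1/T_2 = λ_2/λ_1 = 462/810 = 0.5704.
Then L ∝ R²T⁴ gives L_1/L_2 = (12.2)² × (0.5704)⁴ = 148.8 × 0.1058 = 15.75.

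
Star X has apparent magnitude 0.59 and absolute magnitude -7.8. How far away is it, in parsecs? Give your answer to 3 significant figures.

m − M = 5 log₁₀(d/10 pc)
0.59 − (-7.8) = 8.39 = 5 log₁₀(d/10)
d = 10 × 10^(8.39/5) = 10 × 10^1.678 = 476.4 pc.

476 pc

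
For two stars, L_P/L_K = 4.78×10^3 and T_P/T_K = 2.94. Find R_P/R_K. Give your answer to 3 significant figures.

8.00

L ∝ R²T⁴ gives R ∝ √L / T², so
R_P/R_K = √(4.78×10^3) / (2.94)² = 69.14 / 8.644 = 7.999.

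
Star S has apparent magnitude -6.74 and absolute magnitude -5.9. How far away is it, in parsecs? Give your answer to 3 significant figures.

m − M = 5 log₁₀(d/10 pc)
-6.74 − (-5.9) = -0.84 = 5 log₁₀(d/10)
d = 10 × 10^(-0.84/5) = 10 × 10^-0.168 = 6.792 pc.

6.79 pc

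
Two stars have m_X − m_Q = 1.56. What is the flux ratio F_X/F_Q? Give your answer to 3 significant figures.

F_X/F_Q = 10^(−(m_X − m_Q)/2.5) = 10^(-1.56/2.5) = 10^-0.624 = 0.2377.

0.238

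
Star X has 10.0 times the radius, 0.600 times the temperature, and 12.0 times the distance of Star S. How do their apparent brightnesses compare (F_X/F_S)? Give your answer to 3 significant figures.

L_X/L_S = (R_X/R_S)²(T_X/T_S)⁴ = (10.0)² × (0.600)⁴ = 12.96.
F_X/F_S = (L_X/L_S)/(d_X/d_S)² = 12.96 / (12.0)² = 0.09000.

0.0900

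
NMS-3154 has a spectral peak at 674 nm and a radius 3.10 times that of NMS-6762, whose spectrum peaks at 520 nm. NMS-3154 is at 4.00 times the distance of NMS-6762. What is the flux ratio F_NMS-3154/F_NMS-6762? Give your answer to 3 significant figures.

Wien's law: T_NMS-3154/T_NMS-6762 = λ_NMS-6762/λ_NMS-3154 = 520/674 = 0.7715.
L_NMS-3154/L_NMS-6762 = (R_NMS-3154/R_NMS-6762)²(T_NMS-3154/T_NMS-6762)⁴ = (3.10)²(0.7715)⁴ = 3.405.
F_NMS-3154/F_NMS-6762 = (L_NMS-3154/L_NMS-6762)/(d_NMS-3154/d_NMS-6762)² = 3.405/(4.00)² = 0.2128.

0.213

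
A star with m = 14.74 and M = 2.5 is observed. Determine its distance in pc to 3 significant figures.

m − M = 5 log₁₀(d/10 pc)
14.74 − (2.5) = 12.24 = 5 log₁₀(d/10)
d = 10 × 10^(12.24/5) = 10 × 10^2.448 = 2805 pc.

2.81×10^3 pc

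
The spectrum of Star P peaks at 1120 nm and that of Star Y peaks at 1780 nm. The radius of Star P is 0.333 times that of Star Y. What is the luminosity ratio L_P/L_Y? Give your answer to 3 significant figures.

Wien's law gives T ∝ 1/λ_max, so T_P/T_Y = λ_Y/λ_P = 1780/1120 = 1.589.
Then L ∝ R²T⁴ gives L_P/L_Y = (0.333)² × (1.589)⁴ = 0.1109 × 6.380 = 0.7075.

0.707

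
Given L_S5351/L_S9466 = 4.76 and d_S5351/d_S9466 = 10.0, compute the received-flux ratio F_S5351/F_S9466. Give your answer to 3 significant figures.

F = L/(4πd²), so F_S5351/F_S9466 = (L_S5351/L_S9466) / (d_S5351/d_S9466)²
= 4.76 / (10.0)² = 4.76 / 100.0 = 0.04760.

0.0476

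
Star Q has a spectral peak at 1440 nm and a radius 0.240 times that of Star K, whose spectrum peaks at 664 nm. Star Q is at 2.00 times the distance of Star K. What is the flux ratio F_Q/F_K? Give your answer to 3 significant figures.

Wien's law: T_Q/T_K = λ_K/λ_Q = 664/1440 = 0.4611.
L_Q/L_K = (R_Q/R_K)²(T_Q/T_K)⁴ = (0.240)²(0.4611)⁴ = 0.002604.
F_Q/F_K = (L_Q/L_K)/(d_Q/d_K)² = 0.002604/(2.00)² = 6.510×10^-4.

6.51×10^-4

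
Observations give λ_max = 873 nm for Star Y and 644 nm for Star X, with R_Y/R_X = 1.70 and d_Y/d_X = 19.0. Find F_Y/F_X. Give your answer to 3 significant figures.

0.00237

Wien's law: T_Y/T_X = λ_X/λ_Y = 644/873 = 0.7377.
L_Y/L_X = (R_Y/R_X)²(T_Y/T_X)⁴ = (1.70)²(0.7377)⁴ = 0.8558.
F_Y/F_X = (L_Y/L_X)/(d_Y/d_X)² = 0.8558/(19.0)² = 0.002371.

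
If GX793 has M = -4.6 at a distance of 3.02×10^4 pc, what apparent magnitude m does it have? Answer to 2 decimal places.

12.80

m = M + 5 log₁₀(d/10 pc) = -4.6 + 5 log₁₀(3.02×10^4/10)
  = -4.6 + 5 × 3.480 = -4.6 + 17.40 = 12.80.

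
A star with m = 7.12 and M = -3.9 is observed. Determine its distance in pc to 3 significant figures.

1.60×10^3 pc

m − M = 5 log₁₀(d/10 pc)
7.12 − (-3.9) = 11.02 = 5 log₁₀(d/10)
d = 10 × 10^(11.02/5) = 10 × 10^2.204 = 1600 pc.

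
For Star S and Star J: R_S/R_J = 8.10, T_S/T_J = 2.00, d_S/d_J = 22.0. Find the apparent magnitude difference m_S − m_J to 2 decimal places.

-0.84

L_S/L_J = (8.10)²(2.00)⁴ = 1050.
F_S/F_J = (L_S/L_J)/(d_S/d_J)² = 1050/484.0 = 2.169.
m_S − m_J = −2.5 log₁₀(2.169) = -0.84.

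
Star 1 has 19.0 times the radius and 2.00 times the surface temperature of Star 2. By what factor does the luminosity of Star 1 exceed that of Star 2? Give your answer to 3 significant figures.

From the Stefan–Boltzmann law, L ∝ R²T⁴, so
L_1/L_2 = (R_1/R_2)² (T_1/T_2)⁴ = (19.0)² × (2.00)⁴ = 361.0 × 16.00 = 5776.

5.78×10^3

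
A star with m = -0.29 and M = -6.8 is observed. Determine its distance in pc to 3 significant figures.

m − M = 5 log₁₀(d/10 pc)
-0.29 − (-6.8) = 6.51 = 5 log₁₀(d/10)
d = 10 × 10^(6.51/5) = 10 × 10^1.302 = 200.4 pc.

200 pc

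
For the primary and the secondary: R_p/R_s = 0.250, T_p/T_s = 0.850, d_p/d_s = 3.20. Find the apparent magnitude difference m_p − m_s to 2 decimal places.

L_p/L_s = (0.250)²(0.850)⁴ = 0.03263.
F_p/F_s = (L_p/L_s)/(d_p/d_s)² = 0.03263/10.24 = 0.003186.
m_p − m_s = −2.5 log₁₀(0.003186) = 6.24.

6.24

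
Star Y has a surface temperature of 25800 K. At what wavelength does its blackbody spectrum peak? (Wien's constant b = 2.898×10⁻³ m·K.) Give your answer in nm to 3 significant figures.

λ_max = b/T = 2.898×10⁻³ / 25800 = 1.12×10^-7 m = 112.3 nm.

112 nm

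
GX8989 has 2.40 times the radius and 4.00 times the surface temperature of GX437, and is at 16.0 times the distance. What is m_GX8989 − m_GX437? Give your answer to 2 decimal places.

L_GX8989/L_GX437 = (2.40)²(4.00)⁴ = 1475.
F_GX8989/F_GX437 = (L_GX8989/L_GX437)/(d_GX8989/d_GX437)² = 1475/256.0 = 5.760.
m_GX8989 − m_GX437 = −2.5 log₁₀(5.760) = -1.90.

-1.90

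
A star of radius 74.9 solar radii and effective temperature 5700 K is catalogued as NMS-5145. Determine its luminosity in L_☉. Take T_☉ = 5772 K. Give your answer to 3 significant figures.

L/L_☉ = (R/R_☉)² (T/T_☉)⁴ = (74.9)² × (5700/5772)⁴
       = 5610 × (0.9875)⁴ = 5610 × 0.9510 = 5335.

5.34×10^3 L_☉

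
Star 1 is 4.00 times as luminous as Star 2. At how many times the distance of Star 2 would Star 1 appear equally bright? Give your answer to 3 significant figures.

Equal flux requires L_1/d_1² = L_2/d_2², so d_1/d_2 = √(L_1/L_2)
= √(4.00) = 2.000.

2.00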